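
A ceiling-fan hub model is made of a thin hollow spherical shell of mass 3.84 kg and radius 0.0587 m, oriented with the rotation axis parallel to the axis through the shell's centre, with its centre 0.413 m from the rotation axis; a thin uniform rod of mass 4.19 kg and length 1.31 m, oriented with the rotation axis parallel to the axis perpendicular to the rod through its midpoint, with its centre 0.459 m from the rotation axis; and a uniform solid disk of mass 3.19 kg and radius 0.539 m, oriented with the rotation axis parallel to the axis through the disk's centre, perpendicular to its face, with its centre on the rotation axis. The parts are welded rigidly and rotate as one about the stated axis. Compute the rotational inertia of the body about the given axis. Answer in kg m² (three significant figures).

Spherical shell: I_cm = (2/3)MR² = (2/3)(3.84)(0.0587)² = 0.008821 kg m²; centre at d = 0.413 m, so I = I_cm + Md² gives I = 0.008821 + (3.84)(0.413)² = 0.66381 kg m².
Thin rod: I_cm = (1/12)ML² = (1/12)(4.19)(1.31)² = 0.5992 kg m²; centre at d = 0.459 m, so I = I_cm + Md² gives I = 0.5992 + (4.19)(0.459)² = 1.482 kg m².
Solid disk: I_cm = (1/2)MR² = (1/2)(3.19)(0.539)² = 0.46338 kg m²; axis through the centre, so I = 0.46338 kg m².
Total I = 0.66381 + 1.482 + 0.46338 = 2.6091 kg m².

2.61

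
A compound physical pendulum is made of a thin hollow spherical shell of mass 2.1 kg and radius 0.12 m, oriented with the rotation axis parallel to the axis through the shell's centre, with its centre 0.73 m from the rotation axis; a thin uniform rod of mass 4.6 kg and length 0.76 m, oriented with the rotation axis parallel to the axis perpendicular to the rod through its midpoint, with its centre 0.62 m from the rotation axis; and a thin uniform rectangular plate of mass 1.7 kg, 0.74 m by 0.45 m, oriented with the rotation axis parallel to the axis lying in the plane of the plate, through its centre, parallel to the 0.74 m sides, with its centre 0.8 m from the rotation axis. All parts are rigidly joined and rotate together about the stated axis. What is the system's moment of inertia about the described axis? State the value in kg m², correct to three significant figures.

4.25

Spherical shell: I_cm = (2/3)MR² = (2/3)(2.1)(0.12)² = 0.02016 kg m²; centre at d = 0.73 m, so the parallel axis theorem gives I = 0.02016 + (2.1)(0.73)² = 1.1392 kg m².
Thin rod: I_cm = (1/12)ML² = (1/12)(4.6)(0.76)² = 0.22141 kg m²; centre at d = 0.62 m, so the parallel axis theorem gives I = 0.22141 + (4.6)(0.62)² = 1.9897 kg m².
Rectangular plate: I_cm = (1/12)Mb² = (1/12)(1.7)(0.45)² = 0.028688 kg m²; centre at d = 0.8 m, so the parallel axis theorem gives I = 0.028688 + (1.7)(0.8)² = 1.1167 kg m².
Total I = 1.1392 + 1.9897 + 1.1167 = 4.2456 kg m².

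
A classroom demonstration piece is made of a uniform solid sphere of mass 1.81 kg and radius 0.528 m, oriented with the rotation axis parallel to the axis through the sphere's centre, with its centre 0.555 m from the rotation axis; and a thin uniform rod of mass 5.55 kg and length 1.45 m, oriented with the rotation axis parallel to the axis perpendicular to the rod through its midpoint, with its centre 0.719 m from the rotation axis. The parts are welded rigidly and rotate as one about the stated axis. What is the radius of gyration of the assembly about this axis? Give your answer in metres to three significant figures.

Solid sphere: I_cm = (2/5)MR² = (2/5)(1.81)(0.528)² = 0.20184 kg m²; centre at d = 0.555 m, so I = I_cm + Md² gives I = 0.20184 + (1.81)(0.555)² = 0.75936 kg m².
Thin rod: I_cm = (1/12)ML² = (1/12)(5.55)(1.45)² = 0.97241 kg m²; centre at d = 0.719 m, so I = I_cm + Md² gives I = 0.97241 + (5.55)(0.719)² = 3.8415 kg m².
Total I = 4.6009 kg m²; total mass M = 7.36 kg.
k = √(I/M) = √(4.6009/7.36) = 0.79065 m.

0.791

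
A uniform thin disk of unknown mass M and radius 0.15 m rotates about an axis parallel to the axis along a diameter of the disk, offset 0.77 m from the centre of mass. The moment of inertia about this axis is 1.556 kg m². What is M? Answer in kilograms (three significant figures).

2.60

I = I_cm + Md² = (1/4)MR² + Md² = M·[0.25·(0.15)² + (0.77)²] = M·0.59852.
So M = 1.556 / 0.59852 = 2.5997 kg.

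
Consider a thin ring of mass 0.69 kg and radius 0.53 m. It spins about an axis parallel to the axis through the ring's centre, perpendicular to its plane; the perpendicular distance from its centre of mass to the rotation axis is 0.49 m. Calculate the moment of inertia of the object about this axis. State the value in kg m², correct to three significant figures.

I_cm = MR² = (0.69)(0.53)² = 0.19382 kg m²; centre at d = 0.49 m, so the parallel axis theorem gives I = 0.19382 + (0.69)(0.49)² = 0.35949 kg m².

0.359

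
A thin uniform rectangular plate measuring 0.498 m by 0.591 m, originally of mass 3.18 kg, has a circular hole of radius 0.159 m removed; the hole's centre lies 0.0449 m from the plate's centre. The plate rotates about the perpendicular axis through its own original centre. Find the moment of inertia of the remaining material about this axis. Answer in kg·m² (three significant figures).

Unpierced body about its centre: I₀ = (1/12)M(a²+b²) = (1/12)(3.18)[(0.498)² + (0.591)²] = 0.15828 kg·m².
The removed disk has mass m = M·πr²/(ab) = (3.18)·π(0.159)²/(0.498·0.591) = 0.85813 kg (same uniform areal density).
Its moment of inertia about the rotation axis (parallel-axis theorem): I_hole = (1/2)mr² + md² = (1/2)(0.85813)(0.159)² + (0.85813)(0.0449)² = 0.012577 kg·m².
Treating the hole as negative mass, I = I₀ − I_hole = 0.15828 − 0.012577 = 0.1457 kg·m².

0.146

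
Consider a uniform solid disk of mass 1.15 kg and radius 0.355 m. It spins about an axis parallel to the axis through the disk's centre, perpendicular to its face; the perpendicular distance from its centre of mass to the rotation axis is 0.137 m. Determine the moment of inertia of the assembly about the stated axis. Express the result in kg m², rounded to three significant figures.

I_cm = (1/2)MR² = (1/2)(1.15)(0.355)² = 0.072464 kg m²; centre at d = 0.137 m, so the parallel axis theorem gives I = 0.072464 + (1.15)(0.137)² = 0.094049 kg m².

0.0940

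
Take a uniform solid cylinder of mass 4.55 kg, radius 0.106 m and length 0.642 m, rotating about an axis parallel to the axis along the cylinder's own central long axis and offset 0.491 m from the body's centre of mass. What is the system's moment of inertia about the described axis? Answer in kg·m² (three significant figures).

I_cm = (1/2)MR² = (1/2)(4.55)(0.106)² = 0.025562 kg·m²; centre at d = 0.491 m, so I = I_cm + Md² gives I = 0.025562 + (4.55)(0.491)² = 1.1225 kg·m².

1.12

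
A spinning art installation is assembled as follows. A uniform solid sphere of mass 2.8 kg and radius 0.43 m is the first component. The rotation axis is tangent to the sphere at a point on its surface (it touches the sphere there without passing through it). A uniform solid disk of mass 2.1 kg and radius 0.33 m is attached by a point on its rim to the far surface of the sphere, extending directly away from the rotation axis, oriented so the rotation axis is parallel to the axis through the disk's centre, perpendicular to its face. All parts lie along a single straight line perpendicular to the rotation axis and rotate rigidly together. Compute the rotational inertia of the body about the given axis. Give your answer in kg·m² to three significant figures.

3.81

Solid sphere: I_cm = (2/5)MR² = (2/5)(2.8)(0.43)² = 0.20709 kg·m²; centre at d = 0.43 m, so I = I_cm + Md² gives I = 0.20709 + (2.8)(0.43)² = 0.72481 kg·m².
Solid disk: I_cm = (1/2)MR² = (1/2)(2.1)(0.33)² = 0.11435 kg·m²; centre at d = 0.43 + 0.43 + 0.33 = 1.19 m, so I = I_cm + Md² gives I = 0.11435 + (2.1)(1.19)² = 3.0882 kg·m².
Total I = 0.72481 + 3.0882 = 3.813 kg·m².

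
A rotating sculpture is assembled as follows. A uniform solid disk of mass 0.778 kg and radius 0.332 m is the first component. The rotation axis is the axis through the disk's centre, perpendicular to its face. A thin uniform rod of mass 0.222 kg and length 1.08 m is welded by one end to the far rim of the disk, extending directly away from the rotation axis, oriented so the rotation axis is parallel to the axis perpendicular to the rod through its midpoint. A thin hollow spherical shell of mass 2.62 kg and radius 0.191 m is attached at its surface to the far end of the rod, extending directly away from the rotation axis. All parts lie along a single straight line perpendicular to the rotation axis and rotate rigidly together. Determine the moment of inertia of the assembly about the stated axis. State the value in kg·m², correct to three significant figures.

7.03

Solid disk: I_cm = (1/2)MR² = (1/2)(0.778)(0.332)² = 0.042877 kg·m²; axis through the centre, so I = 0.042877 kg·m².
Thin rod: I_cm = (1/12)ML² = (1/12)(0.222)(1.08)² = 0.021578 kg·m²; centre at d = 0.332 + 0.54 = 0.872 m, so I = I_cm + Md² gives I = 0.021578 + (0.222)(0.872)² = 0.19038 kg·m².
Spherical shell: I_cm = (2/3)MR² = (2/3)(2.62)(0.191)² = 0.06372 kg·m²; centre at d = 0.332 + 0.54 + 0.54 + 0.191 = 1.603 m, so I = I_cm + Md² gives I = 0.06372 + (2.62)(1.603)² = 6.7961 kg·m².
Total I = 0.042877 + 0.19038 + 6.7961 = 7.0294 kg·m².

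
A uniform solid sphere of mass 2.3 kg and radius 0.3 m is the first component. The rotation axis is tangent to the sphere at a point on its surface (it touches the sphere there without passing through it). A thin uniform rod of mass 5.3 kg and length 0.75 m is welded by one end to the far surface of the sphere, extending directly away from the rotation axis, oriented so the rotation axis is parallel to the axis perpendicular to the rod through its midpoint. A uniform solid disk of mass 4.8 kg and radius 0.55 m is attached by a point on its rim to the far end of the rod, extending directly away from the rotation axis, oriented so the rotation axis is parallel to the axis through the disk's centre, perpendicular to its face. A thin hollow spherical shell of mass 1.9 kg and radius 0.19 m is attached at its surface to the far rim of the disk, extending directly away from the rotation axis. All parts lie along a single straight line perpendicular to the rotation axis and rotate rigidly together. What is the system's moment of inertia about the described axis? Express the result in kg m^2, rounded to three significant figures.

36.9

Solid sphere: I_cm = (2/5)MR² = (2/5)(2.3)(0.3)² = 0.0828 kg m^2; centre at d = 0.3 m, so I = I_cm + Md² gives I = 0.0828 + (2.3)(0.3)² = 0.2898 kg m^2.
Thin rod: I_cm = (1/12)ML² = (1/12)(5.3)(0.75)² = 0.24844 kg m^2; centre at d = 0.3 + 0.3 + 0.375 = 0.975 m, so I = I_cm + Md² gives I = 0.24844 + (5.3)(0.975)² = 5.2867 kg m^2.
Solid disk: I_cm = (1/2)MR² = (1/2)(4.8)(0.55)² = 0.726 kg m^2; centre at d = 0.3 + 0.3 + 0.375 + 0.375 + 0.55 = 1.9 m, so I = I_cm + Md² gives I = 0.726 + (4.8)(1.9)² = 18.054 kg m^2.
Spherical shell: I_cm = (2/3)MR² = (2/3)(1.9)(0.19)² = 0.045727 kg m^2; centre at d = 0.3 + 0.3 + 0.375 + 0.375 + 0.55 + 0.55 + 0.19 = 2.64 m, so I = I_cm + Md² gives I = 0.045727 + (1.9)(2.64)² = 13.288 kg m^2.
Total I = 0.2898 + 5.2867 + 18.054 + 13.288 = 36.919 kg m^2.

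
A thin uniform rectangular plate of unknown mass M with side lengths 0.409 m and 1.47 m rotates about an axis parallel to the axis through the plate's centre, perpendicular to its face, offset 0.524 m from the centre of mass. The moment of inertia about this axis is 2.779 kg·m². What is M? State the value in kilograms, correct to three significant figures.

5.93

I = I_cm + Md² = (1/12)M(a²+b²) + Md² = M·[0.0833333·[(0.409)² + (1.47)²] + (0.524)²] = M·0.46859.
So M = 2.779 / 0.46859 = 5.9305 kg.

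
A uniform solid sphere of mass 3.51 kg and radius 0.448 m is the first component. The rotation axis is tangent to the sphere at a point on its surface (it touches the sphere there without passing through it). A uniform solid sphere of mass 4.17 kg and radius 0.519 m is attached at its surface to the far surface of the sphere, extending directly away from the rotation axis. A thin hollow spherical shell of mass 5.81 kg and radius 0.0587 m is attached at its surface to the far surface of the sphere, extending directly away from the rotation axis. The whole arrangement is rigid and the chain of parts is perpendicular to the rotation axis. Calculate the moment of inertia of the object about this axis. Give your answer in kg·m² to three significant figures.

32.9

Solid sphere: I_cm = (2/5)MR² = (2/5)(3.51)(0.448)² = 0.28179 kg·m²; centre at d = 0.448 m, so I = I_cm + Md² gives I = 0.28179 + (3.51)(0.448)² = 0.98626 kg·m².
Solid sphere: I_cm = (2/5)MR² = (2/5)(4.17)(0.519)² = 0.44929 kg·m²; centre at d = 0.448 + 0.448 + 0.519 = 1.415 m, so I = I_cm + Md² gives I = 0.44929 + (4.17)(1.415)² = 8.7986 kg·m².
Spherical shell: I_cm = (2/3)MR² = (2/3)(5.81)(0.0587)² = 0.013346 kg·m²; centre at d = 0.448 + 0.448 + 0.519 + 0.519 + 0.0587 = 1.9927 m, so I = I_cm + Md² gives I = 0.013346 + (5.81)(1.9927)² = 23.084 kg·m².
Total I = 0.98626 + 8.7986 + 23.084 = 32.869 kg·m².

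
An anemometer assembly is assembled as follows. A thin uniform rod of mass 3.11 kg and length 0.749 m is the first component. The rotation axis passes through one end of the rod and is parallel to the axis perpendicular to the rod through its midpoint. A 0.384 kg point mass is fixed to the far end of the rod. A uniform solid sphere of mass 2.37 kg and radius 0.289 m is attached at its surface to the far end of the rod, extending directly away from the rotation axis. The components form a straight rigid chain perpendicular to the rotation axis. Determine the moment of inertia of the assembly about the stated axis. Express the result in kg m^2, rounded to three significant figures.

3.43

Thin rod: I_cm = (1/12)ML² = (1/12)(3.11)(0.749)² = 0.14539 kg m^2; centre at d = 0.3745 m, so the parallel axis theorem gives I = 0.14539 + (3.11)(0.3745)² = 0.58157 kg m^2.
Point mass: I_cm = 0; centre at d = 0.3745 + 0.3745 = 0.749 m, so the parallel axis theorem gives I = 0 + (0.384)(0.749)² = 0.21542 kg m^2.
Solid sphere: I_cm = (2/5)MR² = (2/5)(2.37)(0.289)² = 0.079178 kg m^2; centre at d = 0.3745 + 0.3745 + 0.289 = 1.038 m, so the parallel axis theorem gives I = 0.079178 + (2.37)(1.038)² = 2.6327 kg m^2.
Total I = 0.58157 + 0.21542 + 2.6327 = 3.4297 kg m^2.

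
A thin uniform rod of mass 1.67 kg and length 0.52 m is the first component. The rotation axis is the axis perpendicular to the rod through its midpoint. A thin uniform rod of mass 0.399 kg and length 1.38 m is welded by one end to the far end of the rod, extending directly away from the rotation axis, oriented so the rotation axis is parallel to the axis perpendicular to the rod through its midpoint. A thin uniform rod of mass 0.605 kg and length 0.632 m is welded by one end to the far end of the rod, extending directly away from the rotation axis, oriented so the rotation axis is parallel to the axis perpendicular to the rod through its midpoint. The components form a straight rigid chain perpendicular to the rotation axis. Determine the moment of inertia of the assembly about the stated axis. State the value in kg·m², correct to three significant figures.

Thin rod: I_cm = (1/12)ML² = (1/12)(1.67)(0.52)² = 0.037631 kg·m²; axis through the centre, so I = 0.037631 kg·m².
Thin rod: I_cm = (1/12)ML² = (1/12)(0.399)(1.38)² = 0.063321 kg·m²; centre at d = 0.26 + 0.69 = 0.95 m, so I = I_cm + Md² gives I = 0.063321 + (0.399)(0.95)² = 0.42342 kg·m².
Thin rod: I_cm = (1/12)ML² = (1/12)(0.605)(0.632)² = 0.020138 kg·m²; centre at d = 0.26 + 0.69 + 0.69 + 0.316 = 1.956 m, so I = I_cm + Md² gives I = 0.020138 + (0.605)(1.956)² = 2.3348 kg·m².
Total I = 0.037631 + 0.42342 + 2.3348 = 2.7959 kg·m².

2.80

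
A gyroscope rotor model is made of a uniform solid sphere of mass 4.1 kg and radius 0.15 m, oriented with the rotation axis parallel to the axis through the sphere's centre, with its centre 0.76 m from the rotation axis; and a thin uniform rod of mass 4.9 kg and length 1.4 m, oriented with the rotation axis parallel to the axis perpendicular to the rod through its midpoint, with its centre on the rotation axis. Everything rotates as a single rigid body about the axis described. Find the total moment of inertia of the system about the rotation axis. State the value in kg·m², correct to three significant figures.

Solid sphere: I_cm = (2/5)MR² = (2/5)(4.1)(0.15)² = 0.0369 kg·m²; centre at d = 0.76 m, so I = I_cm + Md² gives I = 0.0369 + (4.1)(0.76)² = 2.4051 kg·m².
Thin rod: I_cm = (1/12)ML² = (1/12)(4.9)(1.4)² = 0.80033 kg·m²; axis through the centre, so I = 0.80033 kg·m².
Total I = 2.4051 + 0.80033 = 3.2054 kg·m².

3.21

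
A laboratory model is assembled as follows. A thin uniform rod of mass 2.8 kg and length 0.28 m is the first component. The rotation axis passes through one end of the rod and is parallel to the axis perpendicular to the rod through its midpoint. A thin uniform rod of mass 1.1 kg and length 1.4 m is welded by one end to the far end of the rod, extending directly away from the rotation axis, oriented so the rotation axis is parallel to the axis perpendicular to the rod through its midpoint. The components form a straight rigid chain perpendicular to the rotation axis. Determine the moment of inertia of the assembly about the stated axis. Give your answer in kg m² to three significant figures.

1.31

Thin rod: I_cm = (1/12)ML² = (1/12)(2.8)(0.28)² = 0.018293 kg m²; centre at d = 0.14 m, so the parallel axis theorem gives I = 0.018293 + (2.8)(0.14)² = 0.073173 kg m².
Thin rod: I_cm = (1/12)ML² = (1/12)(1.1)(1.4)² = 0.17967 kg m²; centre at d = 0.14 + 0.14 + 0.7 = 0.98 m, so the parallel axis theorem gives I = 0.17967 + (1.1)(0.98)² = 1.2361 kg m².
Total I = 0.073173 + 1.2361 = 1.3093 kg m².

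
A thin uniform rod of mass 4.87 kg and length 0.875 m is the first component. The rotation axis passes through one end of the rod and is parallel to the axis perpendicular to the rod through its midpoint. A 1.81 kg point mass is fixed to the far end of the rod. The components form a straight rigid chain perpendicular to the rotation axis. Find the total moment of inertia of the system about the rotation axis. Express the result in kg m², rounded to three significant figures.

Thin rod: I_cm = (1/12)ML² = (1/12)(4.87)(0.875)² = 0.31072 kg m²; centre at d = 0.4375 m, so the parallel axis theorem gives I = 0.31072 + (4.87)(0.4375)² = 1.2429 kg m².
Point mass: I_cm = 0; centre at d = 0.4375 + 0.4375 = 0.875 m, so the parallel axis theorem gives I = 0 + (1.81)(0.875)² = 1.3858 kg m².
Total I = 1.2429 + 1.3858 = 2.6286 kg m².

2.63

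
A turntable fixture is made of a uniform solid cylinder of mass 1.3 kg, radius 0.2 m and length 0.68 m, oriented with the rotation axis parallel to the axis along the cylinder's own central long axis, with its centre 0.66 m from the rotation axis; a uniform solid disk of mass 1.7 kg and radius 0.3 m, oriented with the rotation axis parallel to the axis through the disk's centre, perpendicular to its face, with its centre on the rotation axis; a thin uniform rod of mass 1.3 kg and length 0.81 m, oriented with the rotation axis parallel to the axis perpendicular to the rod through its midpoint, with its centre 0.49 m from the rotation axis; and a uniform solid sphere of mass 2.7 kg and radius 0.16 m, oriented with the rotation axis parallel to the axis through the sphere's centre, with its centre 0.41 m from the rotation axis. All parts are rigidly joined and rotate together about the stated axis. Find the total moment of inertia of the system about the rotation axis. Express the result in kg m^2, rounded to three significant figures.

Solid cylinder: I_cm = (1/2)MR² = (1/2)(1.3)(0.2)² = 0.026 kg m^2; centre at d = 0.66 m, so I = I_cm + Md² gives I = 0.026 + (1.3)(0.66)² = 0.59228 kg m^2.
Solid disk: I_cm = (1/2)MR² = (1/2)(1.7)(0.3)² = 0.0765 kg m^2; axis through the centre, so I = 0.0765 kg m^2.
Thin rod: I_cm = (1/12)ML² = (1/12)(1.3)(0.81)² = 0.071078 kg m^2; centre at d = 0.49 m, so I = I_cm + Md² gives I = 0.071078 + (1.3)(0.49)² = 0.38321 kg m^2.
Solid sphere: I_cm = (2/5)MR² = (2/5)(2.7)(0.16)² = 0.027648 kg m^2; centre at d = 0.41 m, so I = I_cm + Md² gives I = 0.027648 + (2.7)(0.41)² = 0.48152 kg m^2.
Total I = 0.59228 + 0.0765 + 0.38321 + 0.48152 = 1.5335 kg m^2.

1.53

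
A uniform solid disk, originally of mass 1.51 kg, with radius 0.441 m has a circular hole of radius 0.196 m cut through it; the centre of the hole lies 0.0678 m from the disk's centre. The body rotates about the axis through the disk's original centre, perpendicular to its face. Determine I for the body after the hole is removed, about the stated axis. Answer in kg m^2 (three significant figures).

0.140

Unpierced body about its centre: I₀ = (1/2)MR² = (1/2)(1.51)(0.441)² = 0.14683 kg m^2.
The removed disk has mass m = M·(r/R)² = (1.51)(0.196/0.441)² = 0.29827 kg (same uniform areal density).
Its moment of inertia about the rotation axis (parallel-axis theorem): I_hole = (1/2)mr² + md² = (1/2)(0.29827)(0.196)² + (0.29827)(0.0678)² = 0.0071003 kg m^2.
Treating the hole as negative mass, I = I₀ − I_hole = 0.14683 − 0.0071003 = 0.13973 kg m^2.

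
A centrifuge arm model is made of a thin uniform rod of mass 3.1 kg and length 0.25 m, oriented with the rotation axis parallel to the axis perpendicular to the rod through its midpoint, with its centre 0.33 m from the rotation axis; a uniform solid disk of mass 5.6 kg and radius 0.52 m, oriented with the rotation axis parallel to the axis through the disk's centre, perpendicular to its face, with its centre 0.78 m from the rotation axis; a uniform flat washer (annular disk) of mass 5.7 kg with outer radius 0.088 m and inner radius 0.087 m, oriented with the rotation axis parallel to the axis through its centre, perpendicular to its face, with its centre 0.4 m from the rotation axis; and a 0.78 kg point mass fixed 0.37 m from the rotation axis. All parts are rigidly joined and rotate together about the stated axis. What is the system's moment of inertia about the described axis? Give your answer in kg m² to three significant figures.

Thin rod: I_cm = (1/12)ML² = (1/12)(3.1)(0.25)² = 0.016146 kg m²; centre at d = 0.33 m, so the parallel axis theorem gives I = 0.016146 + (3.1)(0.33)² = 0.35374 kg m².
Solid disk: I_cm = (1/2)MR² = (1/2)(5.6)(0.52)² = 0.75712 kg m²; centre at d = 0.78 m, so the parallel axis theorem gives I = 0.75712 + (5.6)(0.78)² = 4.1642 kg m².
Annular disk: I_cm = (1/2)M(R²+r²) = (1/2)(5.7)[(0.088)² + (0.087)²] = 0.043642 kg m²; centre at d = 0.4 m, so the parallel axis theorem gives I = 0.043642 + (5.7)(0.4)² = 0.95564 kg m².
Point mass: I_cm = 0; centre at d = 0.37 m, so the parallel axis theorem gives I = 0 + (0.78)(0.37)² = 0.10678 kg m².
Total I = 0.35374 + 4.1642 + 0.95564 + 0.10678 = 5.5803 kg m².

5.58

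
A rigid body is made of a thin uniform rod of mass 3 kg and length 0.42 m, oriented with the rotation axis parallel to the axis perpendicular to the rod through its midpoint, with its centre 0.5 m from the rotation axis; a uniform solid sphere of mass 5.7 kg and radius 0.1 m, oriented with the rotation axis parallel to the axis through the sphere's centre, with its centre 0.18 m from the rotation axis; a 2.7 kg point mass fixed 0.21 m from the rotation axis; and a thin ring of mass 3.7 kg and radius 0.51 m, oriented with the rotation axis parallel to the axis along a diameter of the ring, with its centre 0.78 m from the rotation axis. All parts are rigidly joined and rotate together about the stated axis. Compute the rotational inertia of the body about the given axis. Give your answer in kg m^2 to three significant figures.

3.85

Thin rod: I_cm = (1/12)ML² = (1/12)(3)(0.42)² = 0.0441 kg m^2; centre at d = 0.5 m, so I = I_cm + Md² gives I = 0.0441 + (3)(0.5)² = 0.7941 kg m^2.
Solid sphere: I_cm = (2/5)MR² = (2/5)(5.7)(0.1)² = 0.0228 kg m^2; centre at d = 0.18 m, so I = I_cm + Md² gives I = 0.0228 + (5.7)(0.18)² = 0.20748 kg m^2.
Point mass: I_cm = 0; centre at d = 0.21 m, so I = I_cm + Md² gives I = 0 + (2.7)(0.21)² = 0.11907 kg m^2.
Thin ring: I_cm = (1/2)MR² = (1/2)(3.7)(0.51)² = 0.48119 kg m^2; centre at d = 0.78 m, so I = I_cm + Md² gives I = 0.48119 + (3.7)(0.78)² = 2.7323 kg m^2.
Total I = 0.7941 + 0.20748 + 0.11907 + 2.7323 = 3.8529 kg m^2.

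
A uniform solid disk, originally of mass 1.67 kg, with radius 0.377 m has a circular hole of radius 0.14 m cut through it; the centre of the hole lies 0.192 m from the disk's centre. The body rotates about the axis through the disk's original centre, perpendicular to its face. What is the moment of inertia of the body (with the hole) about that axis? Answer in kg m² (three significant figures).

Unpierced body about its centre: I₀ = (1/2)MR² = (1/2)(1.67)(0.377)² = 0.11868 kg m².
The removed disk has mass m = M·(r/R)² = (1.67)(0.14/0.377)² = 0.2303 kg (same uniform areal density).
Its moment of inertia about the rotation axis (parallel-axis theorem): I_hole = (1/2)mr² + md² = (1/2)(0.2303)(0.14)² + (0.2303)(0.192)² = 0.010747 kg m².
Treating the hole as negative mass, I = I₀ − I_hole = 0.11868 − 0.010747 = 0.10793 kg m².

0.108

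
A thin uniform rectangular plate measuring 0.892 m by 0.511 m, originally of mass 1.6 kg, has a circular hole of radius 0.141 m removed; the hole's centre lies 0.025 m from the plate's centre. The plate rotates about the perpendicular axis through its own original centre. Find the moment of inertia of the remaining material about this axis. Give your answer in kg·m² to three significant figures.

0.139

Unpierced body about its centre: I₀ = (1/12)M(a²+b²) = (1/12)(1.6)[(0.892)² + (0.511)²] = 0.1409 kg·m².
The removed disk has mass m = M·πr²/(ab) = (1.6)·π(0.141)²/(0.892·0.511) = 0.21924 kg (same uniform areal density).
Its moment of inertia about the rotation axis (parallel-axis theorem): I_hole = (1/2)mr² + md² = (1/2)(0.21924)(0.141)² + (0.21924)(0.025)² = 0.0023164 kg·m².
Treating the hole as negative mass, I = I₀ − I_hole = 0.1409 − 0.0023164 = 0.13859 kg·m².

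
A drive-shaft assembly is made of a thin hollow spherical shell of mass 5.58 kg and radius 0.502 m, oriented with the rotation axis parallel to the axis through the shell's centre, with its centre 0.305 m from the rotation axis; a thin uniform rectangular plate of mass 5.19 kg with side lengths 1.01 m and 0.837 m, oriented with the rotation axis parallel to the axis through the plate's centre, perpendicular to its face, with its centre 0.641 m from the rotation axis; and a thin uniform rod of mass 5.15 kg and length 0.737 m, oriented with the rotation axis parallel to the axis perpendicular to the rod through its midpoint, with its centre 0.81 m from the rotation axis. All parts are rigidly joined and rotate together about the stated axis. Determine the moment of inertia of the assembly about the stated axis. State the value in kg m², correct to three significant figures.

7.95

Spherical shell: I_cm = (2/3)MR² = (2/3)(5.58)(0.502)² = 0.93745 kg m²; centre at d = 0.305 m, so I = I_cm + Md² gives I = 0.93745 + (5.58)(0.305)² = 1.4565 kg m².
Rectangular plate: I_cm = (1/12)M(a²+b²) = (1/12)(5.19)[(1.01)² + (0.837)²] = 0.74419 kg m²; centre at d = 0.641 m, so I = I_cm + Md² gives I = 0.74419 + (5.19)(0.641)² = 2.8767 kg m².
Thin rod: I_cm = (1/12)ML² = (1/12)(5.15)(0.737)² = 0.23311 kg m²; centre at d = 0.81 m, so I = I_cm + Md² gives I = 0.23311 + (5.15)(0.81)² = 3.612 kg m².
Total I = 1.4565 + 2.8767 + 3.612 = 7.9452 kg m².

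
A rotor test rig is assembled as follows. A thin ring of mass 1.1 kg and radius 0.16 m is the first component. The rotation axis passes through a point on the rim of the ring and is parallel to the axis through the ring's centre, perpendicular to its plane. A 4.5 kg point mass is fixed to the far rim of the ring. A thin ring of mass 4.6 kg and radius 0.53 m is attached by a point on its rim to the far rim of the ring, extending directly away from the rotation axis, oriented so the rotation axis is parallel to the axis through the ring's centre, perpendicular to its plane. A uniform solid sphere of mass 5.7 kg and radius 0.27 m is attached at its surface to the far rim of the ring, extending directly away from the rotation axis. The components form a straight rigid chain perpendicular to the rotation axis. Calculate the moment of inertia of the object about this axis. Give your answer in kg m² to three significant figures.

20.8

Thin ring: I_cm = MR² = (1.1)(0.16)² = 0.02816 kg m²; centre at d = 0.16 m, so I = I_cm + Md² gives I = 0.02816 + (1.1)(0.16)² = 0.05632 kg m².
Point mass: I_cm = 0; centre at d = 0.16 + 0.16 = 0.32 m, so I = I_cm + Md² gives I = 0 + (4.5)(0.32)² = 0.4608 kg m².
Thin ring: I_cm = MR² = (4.6)(0.53)² = 1.2921 kg m²; centre at d = 0.16 + 0.16 + 0.53 = 0.85 m, so I = I_cm + Md² gives I = 1.2921 + (4.6)(0.85)² = 4.6156 kg m².
Solid sphere: I_cm = (2/5)MR² = (2/5)(5.7)(0.27)² = 0.16621 kg m²; centre at d = 0.16 + 0.16 + 0.53 + 0.53 + 0.27 = 1.65 m, so I = I_cm + Md² gives I = 0.16621 + (5.7)(1.65)² = 15.684 kg m².
Total I = 0.05632 + 0.4608 + 4.6156 + 15.684 = 20.817 kg m².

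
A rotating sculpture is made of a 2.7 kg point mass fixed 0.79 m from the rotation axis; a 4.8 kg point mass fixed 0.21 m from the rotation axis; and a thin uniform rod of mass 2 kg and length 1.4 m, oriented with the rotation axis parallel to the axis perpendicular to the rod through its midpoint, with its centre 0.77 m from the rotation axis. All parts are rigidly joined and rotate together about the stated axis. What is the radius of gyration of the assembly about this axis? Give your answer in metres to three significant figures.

0.599

Point mass: I_cm = 0; centre at d = 0.79 m, so I = I_cm + Md² gives I = 0 + (2.7)(0.79)² = 1.6851 kg·m².
Point mass: I_cm = 0; centre at d = 0.21 m, so I = I_cm + Md² gives I = 0 + (4.8)(0.21)² = 0.21168 kg·m².
Thin rod: I_cm = (1/12)ML² = (1/12)(2)(1.4)² = 0.32667 kg·m²; centre at d = 0.77 m, so I = I_cm + Md² gives I = 0.32667 + (2)(0.77)² = 1.5125 kg·m².
Total I = 3.4092 kg·m²; total mass M = 9.5 kg.
k = √(I/M) = √(3.4092/9.5) = 0.59905 m.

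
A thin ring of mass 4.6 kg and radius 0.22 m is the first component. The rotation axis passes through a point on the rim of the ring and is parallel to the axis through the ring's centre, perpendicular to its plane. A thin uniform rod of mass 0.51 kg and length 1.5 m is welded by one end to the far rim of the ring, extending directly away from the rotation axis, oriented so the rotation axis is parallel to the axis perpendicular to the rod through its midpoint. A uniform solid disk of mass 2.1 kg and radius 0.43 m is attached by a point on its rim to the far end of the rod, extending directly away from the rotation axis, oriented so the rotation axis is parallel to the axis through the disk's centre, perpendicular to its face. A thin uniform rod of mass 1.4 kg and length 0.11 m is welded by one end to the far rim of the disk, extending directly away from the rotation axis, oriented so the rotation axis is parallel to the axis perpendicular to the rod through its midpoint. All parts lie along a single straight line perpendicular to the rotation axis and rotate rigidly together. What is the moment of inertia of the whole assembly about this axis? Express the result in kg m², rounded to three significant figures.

24.7

Thin ring: I_cm = MR² = (4.6)(0.22)² = 0.22264 kg m²; centre at d = 0.22 m, so I = I_cm + Md² gives I = 0.22264 + (4.6)(0.22)² = 0.44528 kg m².
Thin rod: I_cm = (1/12)ML² = (1/12)(0.51)(1.5)² = 0.095625 kg m²; centre at d = 0.22 + 0.22 + 0.75 = 1.19 m, so I = I_cm + Md² gives I = 0.095625 + (0.51)(1.19)² = 0.81784 kg m².
Solid disk: I_cm = (1/2)MR² = (1/2)(2.1)(0.43)² = 0.19414 kg m²; centre at d = 0.22 + 0.22 + 0.75 + 0.75 + 0.43 = 2.37 m, so I = I_cm + Md² gives I = 0.19414 + (2.1)(2.37)² = 11.99 kg m².
Thin rod: I_cm = (1/12)ML² = (1/12)(1.4)(0.11)² = 0.0014117 kg m²; centre at d = 0.22 + 0.22 + 0.75 + 0.75 + 0.43 + 0.43 + 0.055 = 2.855 m, so I = I_cm + Md² gives I = 0.0014117 + (1.4)(2.855)² = 11.413 kg m².
Total I = 0.44528 + 0.81784 + 11.99 + 11.413 = 24.666 kg m².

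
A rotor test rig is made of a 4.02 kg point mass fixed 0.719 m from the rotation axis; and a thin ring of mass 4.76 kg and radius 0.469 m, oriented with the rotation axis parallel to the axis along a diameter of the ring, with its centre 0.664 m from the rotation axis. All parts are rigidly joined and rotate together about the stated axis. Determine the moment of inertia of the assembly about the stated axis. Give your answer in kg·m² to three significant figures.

4.70

Point mass: I_cm = 0; centre at d = 0.719 m, so the parallel axis theorem gives I = 0 + (4.02)(0.719)² = 2.0782 kg·m².
Thin ring: I_cm = (1/2)MR² = (1/2)(4.76)(0.469)² = 0.52351 kg·m²; centre at d = 0.664 m, so the parallel axis theorem gives I = 0.52351 + (4.76)(0.664)² = 2.6222 kg·m².
Total I = 2.0782 + 2.6222 = 4.7004 kg·m².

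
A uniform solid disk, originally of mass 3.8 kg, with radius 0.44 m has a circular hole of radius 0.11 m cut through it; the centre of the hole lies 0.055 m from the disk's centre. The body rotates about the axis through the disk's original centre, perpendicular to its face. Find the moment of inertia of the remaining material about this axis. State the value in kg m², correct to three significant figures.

0.366

Unpierced body about its centre: I₀ = (1/2)MR² = (1/2)(3.8)(0.44)² = 0.36784 kg m².
The removed disk has mass m = M·(r/R)² = (3.8)(0.11/0.44)² = 0.2375 kg (same uniform areal density).
Its moment of inertia about the rotation axis (parallel-axis theorem): I_hole = (1/2)mr² + md² = (1/2)(0.2375)(0.11)² + (0.2375)(0.055)² = 0.0021553 kg m².
Treating the hole as negative mass, I = I₀ − I_hole = 0.36784 − 0.0021553 = 0.36568 kg m².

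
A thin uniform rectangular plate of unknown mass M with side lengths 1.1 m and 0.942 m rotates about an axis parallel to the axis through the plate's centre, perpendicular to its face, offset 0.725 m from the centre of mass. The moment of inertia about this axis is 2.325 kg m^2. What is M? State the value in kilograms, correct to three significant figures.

3.32

I = I_cm + Md² = (1/12)M(a²+b²) + Md² = M·[0.0833333·[(1.1)² + (0.942)²] + (0.725)²] = M·0.70041.
So M = 2.325 / 0.70041 = 3.3195 kg.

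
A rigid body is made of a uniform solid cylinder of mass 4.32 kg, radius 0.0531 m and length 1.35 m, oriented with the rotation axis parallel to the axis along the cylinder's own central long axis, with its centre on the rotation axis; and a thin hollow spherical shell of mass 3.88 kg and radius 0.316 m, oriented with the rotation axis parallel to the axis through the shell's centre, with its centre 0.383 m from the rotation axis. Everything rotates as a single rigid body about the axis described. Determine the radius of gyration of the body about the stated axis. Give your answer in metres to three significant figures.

Solid cylinder: I_cm = (1/2)MR² = (1/2)(4.32)(0.0531)² = 0.0060904 kg m²; axis through the centre, so I = 0.0060904 kg m².
Spherical shell: I_cm = (2/3)MR² = (2/3)(3.88)(0.316)² = 0.25829 kg m²; centre at d = 0.383 m, so I = I_cm + Md² gives I = 0.25829 + (3.88)(0.383)² = 0.82745 kg m².
Total I = 0.83354 kg m²; total mass M = 8.2 kg.
k = √(I/M) = √(0.83354/8.2) = 0.31883 m.

0.319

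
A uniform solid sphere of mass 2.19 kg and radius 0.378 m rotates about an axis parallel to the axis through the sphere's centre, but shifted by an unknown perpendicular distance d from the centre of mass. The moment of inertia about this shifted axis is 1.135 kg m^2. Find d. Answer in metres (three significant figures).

About the centre-of-mass axis, I_cm = (2/5)MR² = (2/5)(2.19)(0.378)² = 0.12517 kg m^2.
Parallel axis theorem: I = I_cm + Md², so Md² = 1.135 − 0.12517 = 1.0098 kg m^2.
d = √(1.0098 / 2.19) = 0.67905 m.

0.679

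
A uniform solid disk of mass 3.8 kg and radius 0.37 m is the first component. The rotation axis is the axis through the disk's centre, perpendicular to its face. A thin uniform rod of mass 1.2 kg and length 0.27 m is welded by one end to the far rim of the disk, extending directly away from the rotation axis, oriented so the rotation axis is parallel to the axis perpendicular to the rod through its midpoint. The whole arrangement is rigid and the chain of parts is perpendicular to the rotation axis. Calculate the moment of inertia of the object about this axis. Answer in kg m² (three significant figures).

0.573

Solid disk: I_cm = (1/2)MR² = (1/2)(3.8)(0.37)² = 0.26011 kg m²; axis through the centre, so I = 0.26011 kg m².
Thin rod: I_cm = (1/12)ML² = (1/12)(1.2)(0.27)² = 0.00729 kg m²; centre at d = 0.37 + 0.135 = 0.505 m, so the parallel axis theorem gives I = 0.00729 + (1.2)(0.505)² = 0.31332 kg m².
Total I = 0.26011 + 0.31332 = 0.57343 kg m².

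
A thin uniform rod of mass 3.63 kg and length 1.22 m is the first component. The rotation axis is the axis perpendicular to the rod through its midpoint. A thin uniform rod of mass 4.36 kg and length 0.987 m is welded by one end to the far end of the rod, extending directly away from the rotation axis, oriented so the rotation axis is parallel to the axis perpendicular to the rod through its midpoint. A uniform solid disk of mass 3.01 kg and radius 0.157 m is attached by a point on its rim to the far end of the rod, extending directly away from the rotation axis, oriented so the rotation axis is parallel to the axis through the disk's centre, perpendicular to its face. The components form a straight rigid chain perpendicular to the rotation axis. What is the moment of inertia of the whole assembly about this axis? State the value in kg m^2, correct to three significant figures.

Thin rod: I_cm = (1/12)ML² = (1/12)(3.63)(1.22)² = 0.45024 kg m^2; axis through the centre, so I = 0.45024 kg m^2.
Thin rod: I_cm = (1/12)ML² = (1/12)(4.36)(0.987)² = 0.35395 kg m^2; centre at d = 0.61 + 0.4935 = 1.1035 m, so the parallel axis theorem gives I = 0.35395 + (4.36)(1.1035)² = 5.6632 kg m^2.
Solid disk: I_cm = (1/2)MR² = (1/2)(3.01)(0.157)² = 0.037097 kg m^2; centre at d = 0.61 + 0.4935 + 0.4935 + 0.157 = 1.754 m, so the parallel axis theorem gives I = 0.037097 + (3.01)(1.754)² = 9.2974 kg m^2.
Total I = 0.45024 + 5.6632 + 9.2974 = 15.411 kg m^2.

15.4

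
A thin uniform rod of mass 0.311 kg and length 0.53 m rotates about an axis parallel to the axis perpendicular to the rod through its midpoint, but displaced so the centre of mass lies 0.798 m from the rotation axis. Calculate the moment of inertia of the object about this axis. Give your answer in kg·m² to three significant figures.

I_cm = (1/12)ML² = (1/12)(0.311)(0.53)² = 0.00728 kg·m²; centre at d = 0.798 m, so the parallel axis theorem gives I = 0.00728 + (0.311)(0.798)² = 0.20533 kg·m².

0.205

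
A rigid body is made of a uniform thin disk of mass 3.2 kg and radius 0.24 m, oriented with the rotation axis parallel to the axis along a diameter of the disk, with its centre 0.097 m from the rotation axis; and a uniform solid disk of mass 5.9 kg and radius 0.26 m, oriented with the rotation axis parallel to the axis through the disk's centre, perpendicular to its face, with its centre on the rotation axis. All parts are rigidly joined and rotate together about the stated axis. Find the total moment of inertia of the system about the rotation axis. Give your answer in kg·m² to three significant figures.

0.276

Thin disk: I_cm = (1/4)MR² = (1/4)(3.2)(0.24)² = 0.04608 kg·m²; centre at d = 0.097 m, so I = I_cm + Md² gives I = 0.04608 + (3.2)(0.097)² = 0.076189 kg·m².
Solid disk: I_cm = (1/2)MR² = (1/2)(5.9)(0.26)² = 0.19942 kg·m²; axis through the centre, so I = 0.19942 kg·m².
Total I = 0.076189 + 0.19942 = 0.27561 kg·m².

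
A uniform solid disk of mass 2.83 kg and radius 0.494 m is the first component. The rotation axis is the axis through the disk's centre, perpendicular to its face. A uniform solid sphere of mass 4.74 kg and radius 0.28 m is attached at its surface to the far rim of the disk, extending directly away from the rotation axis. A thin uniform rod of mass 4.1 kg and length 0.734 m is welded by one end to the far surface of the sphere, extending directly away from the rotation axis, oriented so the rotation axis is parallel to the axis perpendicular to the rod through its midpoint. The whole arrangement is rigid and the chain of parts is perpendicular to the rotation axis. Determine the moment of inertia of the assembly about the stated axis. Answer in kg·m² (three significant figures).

11.8

Solid disk: I_cm = (1/2)MR² = (1/2)(2.83)(0.494)² = 0.34531 kg·m²; axis through the centre, so I = 0.34531 kg·m².
Solid sphere: I_cm = (2/5)MR² = (2/5)(4.74)(0.28)² = 0.14865 kg·m²; centre at d = 0.494 + 0.28 = 0.774 m, so I = I_cm + Md² gives I = 0.14865 + (4.74)(0.774)² = 2.9883 kg·m².
Thin rod: I_cm = (1/12)ML² = (1/12)(4.1)(0.734)² = 0.18407 kg·m²; centre at d = 0.494 + 0.28 + 0.28 + 0.367 = 1.421 m, so I = I_cm + Md² gives I = 0.18407 + (4.1)(1.421)² = 8.463 kg·m².
Total I = 0.34531 + 2.9883 + 8.463 = 11.797 kg·m².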